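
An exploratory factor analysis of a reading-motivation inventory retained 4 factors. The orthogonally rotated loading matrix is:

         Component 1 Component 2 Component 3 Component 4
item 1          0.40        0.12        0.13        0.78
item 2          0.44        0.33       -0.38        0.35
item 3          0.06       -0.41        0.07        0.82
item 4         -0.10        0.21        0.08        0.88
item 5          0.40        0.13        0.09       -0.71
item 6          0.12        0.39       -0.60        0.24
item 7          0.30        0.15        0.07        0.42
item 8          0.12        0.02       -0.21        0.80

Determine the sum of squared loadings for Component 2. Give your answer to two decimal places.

SS loadings for Component 2 = 0.12² + 0.33² + (-0.41)² + 0.21² + 0.13² + 0.39² + 0.15² + 0.02² = 0.0144 + 0.1089 + 0.1681 + 0.0441 + 0.0169 + 0.1521 + 0.0225 + 0.0004 = 0.5274

0.53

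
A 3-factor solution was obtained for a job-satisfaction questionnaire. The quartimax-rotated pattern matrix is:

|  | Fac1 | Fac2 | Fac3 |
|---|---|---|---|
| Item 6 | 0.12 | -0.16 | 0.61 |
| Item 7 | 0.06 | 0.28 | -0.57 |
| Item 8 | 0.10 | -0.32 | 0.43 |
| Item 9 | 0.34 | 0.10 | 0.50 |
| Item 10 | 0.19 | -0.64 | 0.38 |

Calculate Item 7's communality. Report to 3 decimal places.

h² = 0.06² + 0.28² + (-0.57)² = 0.0036 + 0.0784 + 0.3249 = 0.4069

0.407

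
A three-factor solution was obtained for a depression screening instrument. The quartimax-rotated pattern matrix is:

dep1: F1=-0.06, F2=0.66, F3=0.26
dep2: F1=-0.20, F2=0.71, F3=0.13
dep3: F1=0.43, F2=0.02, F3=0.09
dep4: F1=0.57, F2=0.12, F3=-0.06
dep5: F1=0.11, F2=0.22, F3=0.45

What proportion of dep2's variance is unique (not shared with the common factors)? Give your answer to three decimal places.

0.439

h² = (-0.20)² + 0.71² + 0.13² = 0.0400 + 0.5041 + 0.0169 = 0.5610
Uniqueness u² = 1 − h² = 1 − 0.5610 = 0.4390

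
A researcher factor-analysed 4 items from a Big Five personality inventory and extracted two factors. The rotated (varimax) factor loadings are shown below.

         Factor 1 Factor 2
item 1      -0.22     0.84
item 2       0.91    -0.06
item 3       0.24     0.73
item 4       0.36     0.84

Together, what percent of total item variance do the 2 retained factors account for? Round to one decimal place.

SS loadings by factor: 1.0637, 1.9477; total = 3.0114.
Total variance with 4 standardized items is 4, so the solution explains 3.0114/4 = 0.7529 = 75.28%.

75.3%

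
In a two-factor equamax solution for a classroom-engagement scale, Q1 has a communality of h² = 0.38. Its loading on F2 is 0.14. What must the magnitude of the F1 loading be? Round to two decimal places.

0.60

Under orthogonal rotation h² = Σλ², so λ_F1² = h² − (0.0196) = 0.38 − 0.0196 = 0.3604.
|λ| = √0.3604 = 0.6003.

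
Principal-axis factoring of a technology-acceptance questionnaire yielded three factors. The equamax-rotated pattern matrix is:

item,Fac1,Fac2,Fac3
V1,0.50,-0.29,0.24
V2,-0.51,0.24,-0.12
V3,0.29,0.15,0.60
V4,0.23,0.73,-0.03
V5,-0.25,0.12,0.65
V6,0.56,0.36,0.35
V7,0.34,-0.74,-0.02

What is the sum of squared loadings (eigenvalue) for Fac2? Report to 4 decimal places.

1.3887

SS loadings for Fac2 = (-0.29)² + 0.24² + 0.15² + 0.73² + 0.12² + 0.36² + (-0.74)² = 0.0841 + 0.0576 + 0.0225 + 0.5329 + 0.0144 + 0.1296 + 0.5476 = 1.3887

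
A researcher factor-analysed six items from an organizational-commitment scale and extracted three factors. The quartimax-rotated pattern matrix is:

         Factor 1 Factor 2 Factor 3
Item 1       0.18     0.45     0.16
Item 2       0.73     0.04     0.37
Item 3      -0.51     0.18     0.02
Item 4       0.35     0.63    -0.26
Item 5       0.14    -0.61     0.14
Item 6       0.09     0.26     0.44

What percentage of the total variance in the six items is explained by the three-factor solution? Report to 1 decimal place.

Communalities: 0.2605, 0.6714, 0.2929, 0.5870, 0.4113, 0.2693; Σh² = 2.4924.
Total variance with 6 standardized items is 6, so the solution explains 2.4924/6 = 0.4154 = 41.54%.

41.5%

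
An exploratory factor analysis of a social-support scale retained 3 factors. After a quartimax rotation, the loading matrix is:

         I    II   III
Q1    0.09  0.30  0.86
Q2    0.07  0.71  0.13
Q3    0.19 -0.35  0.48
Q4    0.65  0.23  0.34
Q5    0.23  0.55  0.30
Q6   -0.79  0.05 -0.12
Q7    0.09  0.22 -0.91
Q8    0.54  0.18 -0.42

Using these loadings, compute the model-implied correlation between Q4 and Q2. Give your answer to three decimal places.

r̂ = Σ λ_i·λ_j across factors = (0.65)(0.07) + (0.23)(0.71) + (0.34)(0.13)
  = +0.0455 +0.1633 +0.0442 = 0.2530

0.253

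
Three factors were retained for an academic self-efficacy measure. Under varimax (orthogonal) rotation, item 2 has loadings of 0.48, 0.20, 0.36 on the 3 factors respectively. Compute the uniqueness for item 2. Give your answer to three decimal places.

h² = 0.48² + 0.20² + 0.36² = 0.2304 + 0.0400 + 0.1296 = 0.4000
Uniqueness u² = 1 − h² = 1 − 0.4000 = 0.6000

0.600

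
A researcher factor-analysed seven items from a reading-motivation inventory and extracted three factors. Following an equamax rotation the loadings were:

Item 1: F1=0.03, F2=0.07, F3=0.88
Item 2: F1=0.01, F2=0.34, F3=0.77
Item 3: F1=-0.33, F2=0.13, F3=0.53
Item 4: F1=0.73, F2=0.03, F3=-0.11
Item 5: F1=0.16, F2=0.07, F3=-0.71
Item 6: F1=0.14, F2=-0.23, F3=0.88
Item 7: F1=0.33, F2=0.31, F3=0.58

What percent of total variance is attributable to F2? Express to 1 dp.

SS loadings for F2 = 0.07² + 0.34² + 0.13² + 0.03² + 0.07² + (-0.23)² + 0.31² = 0.2922
With 7 standardized items, total variance = 7. Proportion = 0.2922/7 = 0.0417 → 4.17%.

4.2%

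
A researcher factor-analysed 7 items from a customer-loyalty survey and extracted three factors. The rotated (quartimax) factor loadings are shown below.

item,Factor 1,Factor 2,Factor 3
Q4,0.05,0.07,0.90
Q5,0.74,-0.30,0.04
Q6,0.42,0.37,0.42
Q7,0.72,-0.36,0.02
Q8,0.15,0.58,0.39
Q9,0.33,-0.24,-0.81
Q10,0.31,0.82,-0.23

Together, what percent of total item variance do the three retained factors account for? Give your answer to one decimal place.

SS loadings by factor: 1.4724, 1.4278, 1.8495; total = 4.7497.
Total variance with 7 standardized items is 7, so the solution explains 4.7497/7 = 0.6785 = 67.85%.

67.9%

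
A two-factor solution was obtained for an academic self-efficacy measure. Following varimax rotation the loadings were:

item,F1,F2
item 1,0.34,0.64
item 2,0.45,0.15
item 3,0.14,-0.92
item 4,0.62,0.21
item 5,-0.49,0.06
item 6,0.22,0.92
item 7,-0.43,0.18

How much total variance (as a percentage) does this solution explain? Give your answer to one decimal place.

SS loadings by factor: 1.1955, 2.2050; total = 3.4005.
Total variance with 7 standardized items is 7, so the solution explains 3.4005/7 = 0.4858 = 48.58%.

48.6%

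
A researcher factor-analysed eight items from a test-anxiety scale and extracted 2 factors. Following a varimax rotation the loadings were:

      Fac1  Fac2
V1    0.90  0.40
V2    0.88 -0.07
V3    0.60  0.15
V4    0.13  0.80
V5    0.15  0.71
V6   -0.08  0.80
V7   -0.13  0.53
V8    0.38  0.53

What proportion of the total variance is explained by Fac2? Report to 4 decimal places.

0.3167

SS loadings for Fac2 = 0.40² + (-0.07)² + 0.15² + 0.80² + 0.71² + 0.80² + 0.53² + 0.53² = 2.5333
Proportion of variance = 2.5333 / 8 = 0.3167.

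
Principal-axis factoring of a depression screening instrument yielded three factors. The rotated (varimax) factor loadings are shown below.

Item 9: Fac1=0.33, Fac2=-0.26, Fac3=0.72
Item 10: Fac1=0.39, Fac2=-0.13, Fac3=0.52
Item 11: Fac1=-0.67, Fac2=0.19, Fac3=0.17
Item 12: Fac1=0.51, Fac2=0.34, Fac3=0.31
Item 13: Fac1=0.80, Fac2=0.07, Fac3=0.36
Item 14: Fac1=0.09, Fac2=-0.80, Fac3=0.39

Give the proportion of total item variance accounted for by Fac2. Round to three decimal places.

SS loadings for Fac2 = (-0.26)² + (-0.13)² + 0.19² + 0.34² + 0.07² + (-0.80)² = 0.8811
Proportion of variance = 0.8811 / 6 = 0.1469.

0.147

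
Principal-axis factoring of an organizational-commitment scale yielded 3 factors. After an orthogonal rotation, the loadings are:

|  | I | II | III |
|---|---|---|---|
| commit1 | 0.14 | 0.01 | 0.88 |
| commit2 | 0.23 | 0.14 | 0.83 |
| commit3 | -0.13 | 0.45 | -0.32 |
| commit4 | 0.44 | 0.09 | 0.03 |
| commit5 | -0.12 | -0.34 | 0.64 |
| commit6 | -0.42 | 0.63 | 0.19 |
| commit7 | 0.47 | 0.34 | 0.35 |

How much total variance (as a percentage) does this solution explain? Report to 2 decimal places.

52.68%

Communalities: 0.7941, 0.7614, 0.3218, 0.2026, 0.5396, 0.6094, 0.4590; Σh² = 3.6879.
Total variance with 7 standardized items is 7, so the solution explains 3.6879/7 = 0.5268 = 52.68%.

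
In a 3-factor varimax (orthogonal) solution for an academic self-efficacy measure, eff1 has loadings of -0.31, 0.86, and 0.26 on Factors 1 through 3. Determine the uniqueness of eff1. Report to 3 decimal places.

h² = (-0.31)² + 0.86² + 0.26² = 0.0961 + 0.7396 + 0.0676 = 0.9033
Uniqueness u² = 1 − h² = 1 − 0.9033 = 0.0967

0.097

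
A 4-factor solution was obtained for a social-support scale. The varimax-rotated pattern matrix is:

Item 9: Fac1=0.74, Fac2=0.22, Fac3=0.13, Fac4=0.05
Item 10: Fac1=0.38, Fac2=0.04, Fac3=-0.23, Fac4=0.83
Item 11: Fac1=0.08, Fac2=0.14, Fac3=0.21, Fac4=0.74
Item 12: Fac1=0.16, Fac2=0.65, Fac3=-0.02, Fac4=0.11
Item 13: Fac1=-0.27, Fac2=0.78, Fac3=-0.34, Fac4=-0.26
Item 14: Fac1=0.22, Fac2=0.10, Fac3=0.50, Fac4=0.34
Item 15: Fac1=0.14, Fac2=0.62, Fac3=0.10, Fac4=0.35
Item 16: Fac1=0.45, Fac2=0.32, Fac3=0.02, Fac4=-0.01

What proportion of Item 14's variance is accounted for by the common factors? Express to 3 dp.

h² = 0.22² + 0.10² + 0.50² + 0.34² = 0.0484 + 0.0100 + 0.2500 + 0.1156 = 0.4240

0.424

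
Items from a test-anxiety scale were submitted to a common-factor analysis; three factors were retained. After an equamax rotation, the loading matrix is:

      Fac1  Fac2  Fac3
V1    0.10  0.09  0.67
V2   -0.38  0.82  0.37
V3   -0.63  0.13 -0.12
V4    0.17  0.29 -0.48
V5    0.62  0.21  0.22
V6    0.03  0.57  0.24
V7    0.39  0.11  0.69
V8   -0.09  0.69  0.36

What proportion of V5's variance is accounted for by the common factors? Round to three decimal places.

0.477

h² = 0.62² + 0.21² + 0.22² = 0.3844 + 0.0441 + 0.0484 = 0.4769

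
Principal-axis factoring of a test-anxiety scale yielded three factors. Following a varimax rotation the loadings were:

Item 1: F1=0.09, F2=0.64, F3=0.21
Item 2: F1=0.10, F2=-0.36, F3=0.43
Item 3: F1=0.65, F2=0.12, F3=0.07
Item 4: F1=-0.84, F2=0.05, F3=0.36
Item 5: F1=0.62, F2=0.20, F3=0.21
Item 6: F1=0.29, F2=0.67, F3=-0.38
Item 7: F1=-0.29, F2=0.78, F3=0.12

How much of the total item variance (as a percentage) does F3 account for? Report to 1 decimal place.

SS loadings for F3 = 0.21² + 0.43² + 0.07² + 0.36² + 0.21² + (-0.38)² + 0.12² = 0.5664
With 7 standardized items, total variance = 7. Proportion = 0.5664/7 = 0.0809 → 8.09%.

8.1%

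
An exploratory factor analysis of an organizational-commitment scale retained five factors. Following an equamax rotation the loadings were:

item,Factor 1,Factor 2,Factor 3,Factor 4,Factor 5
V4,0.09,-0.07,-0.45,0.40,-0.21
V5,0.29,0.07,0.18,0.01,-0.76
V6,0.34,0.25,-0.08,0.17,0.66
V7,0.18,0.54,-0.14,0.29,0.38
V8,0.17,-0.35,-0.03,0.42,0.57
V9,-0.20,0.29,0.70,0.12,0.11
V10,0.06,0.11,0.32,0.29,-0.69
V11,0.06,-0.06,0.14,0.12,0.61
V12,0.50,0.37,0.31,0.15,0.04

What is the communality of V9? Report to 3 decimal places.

h² = (-0.20)² + 0.29² + 0.70² + 0.12² + 0.11² = 0.0400 + 0.0841 + 0.4900 + 0.0144 + 0.0121 = 0.6406

0.641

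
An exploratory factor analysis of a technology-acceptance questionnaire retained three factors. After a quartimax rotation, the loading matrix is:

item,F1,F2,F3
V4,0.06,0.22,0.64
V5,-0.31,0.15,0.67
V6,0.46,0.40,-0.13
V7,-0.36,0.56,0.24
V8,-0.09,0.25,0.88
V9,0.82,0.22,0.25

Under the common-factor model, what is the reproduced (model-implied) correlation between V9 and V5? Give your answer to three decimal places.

r̂ = Σ λ_i·λ_j across factors = (0.82)(-0.31) + (0.22)(0.15) + (0.25)(0.67)
  = -0.2542 +0.0330 +0.1675 = -0.0537

-0.054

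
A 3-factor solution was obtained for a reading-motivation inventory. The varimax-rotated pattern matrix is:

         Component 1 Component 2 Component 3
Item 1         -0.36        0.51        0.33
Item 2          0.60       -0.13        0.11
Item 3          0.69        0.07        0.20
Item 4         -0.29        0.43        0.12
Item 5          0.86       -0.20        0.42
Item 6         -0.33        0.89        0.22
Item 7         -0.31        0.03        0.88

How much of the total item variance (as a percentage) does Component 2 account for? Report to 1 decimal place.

18.6%

SS loadings for Component 2 = 0.51² + (-0.13)² + 0.07² + 0.43² + (-0.20)² + 0.89² + 0.03² = 1.2998
With 7 standardized items, total variance = 7. Proportion = 1.2998/7 = 0.1857 → 18.57%.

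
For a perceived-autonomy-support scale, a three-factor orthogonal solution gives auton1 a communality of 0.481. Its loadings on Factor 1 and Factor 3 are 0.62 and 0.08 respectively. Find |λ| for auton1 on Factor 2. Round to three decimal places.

0.300

Under orthogonal rotation h² = Σλ², so λ_Factor 2² = h² − (0.3908) = 0.481 − 0.3908 = 0.0902.
|λ| = √0.0902 = 0.3003.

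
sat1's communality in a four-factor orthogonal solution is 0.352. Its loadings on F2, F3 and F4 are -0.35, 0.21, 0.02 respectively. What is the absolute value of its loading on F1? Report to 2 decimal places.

0.43

Under orthogonal rotation h² = Σλ², so λ_F1² = h² − (0.1670) = 0.352 − 0.1670 = 0.1850.
|λ| = √0.1850 = 0.4301.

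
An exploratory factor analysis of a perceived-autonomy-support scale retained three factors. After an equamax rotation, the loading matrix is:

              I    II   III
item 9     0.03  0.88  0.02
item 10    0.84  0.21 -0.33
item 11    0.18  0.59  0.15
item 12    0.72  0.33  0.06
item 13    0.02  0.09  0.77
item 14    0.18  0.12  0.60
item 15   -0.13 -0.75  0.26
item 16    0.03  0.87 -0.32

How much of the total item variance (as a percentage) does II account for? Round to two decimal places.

SS loadings for II = 0.88² + 0.21² + 0.59² + 0.33² + 0.09² + 0.12² + (-0.75)² + 0.87² = 2.6174
With 8 standardized items, total variance = 8. Proportion = 2.6174/8 = 0.3272 → 32.72%.

32.72%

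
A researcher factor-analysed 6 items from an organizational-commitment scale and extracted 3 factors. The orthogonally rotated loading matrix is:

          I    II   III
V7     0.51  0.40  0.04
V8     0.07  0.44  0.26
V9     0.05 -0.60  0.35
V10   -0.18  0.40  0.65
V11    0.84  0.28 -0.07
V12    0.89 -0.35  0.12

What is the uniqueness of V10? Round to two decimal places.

h² = (-0.18)² + 0.40² + 0.65² = 0.0324 + 0.1600 + 0.4225 = 0.6149
Uniqueness u² = 1 − h² = 1 − 0.6149 = 0.3851

0.39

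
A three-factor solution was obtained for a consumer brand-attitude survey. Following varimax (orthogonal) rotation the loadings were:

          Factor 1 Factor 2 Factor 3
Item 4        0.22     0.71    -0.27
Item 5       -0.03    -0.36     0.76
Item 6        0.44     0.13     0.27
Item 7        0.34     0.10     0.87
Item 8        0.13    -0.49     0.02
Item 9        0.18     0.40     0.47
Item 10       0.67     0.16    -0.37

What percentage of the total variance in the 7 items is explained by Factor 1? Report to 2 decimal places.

SS loadings for Factor 1 = 0.22² + (-0.03)² + 0.44² + 0.34² + 0.13² + 0.18² + 0.67² = 0.8567
With 7 standardized items, total variance = 7. Proportion = 0.8567/7 = 0.1224 → 12.24%.

12.24%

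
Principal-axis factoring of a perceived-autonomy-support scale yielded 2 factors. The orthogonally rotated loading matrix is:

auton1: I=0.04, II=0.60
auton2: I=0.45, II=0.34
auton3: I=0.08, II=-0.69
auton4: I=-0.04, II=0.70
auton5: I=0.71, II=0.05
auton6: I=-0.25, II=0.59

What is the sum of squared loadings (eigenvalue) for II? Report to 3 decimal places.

1.792

SS loadings for II = 0.60² + 0.34² + (-0.69)² + 0.70² + 0.05² + 0.59² = 0.3600 + 0.1156 + 0.4761 + 0.4900 + 0.0025 + 0.3481 = 1.7923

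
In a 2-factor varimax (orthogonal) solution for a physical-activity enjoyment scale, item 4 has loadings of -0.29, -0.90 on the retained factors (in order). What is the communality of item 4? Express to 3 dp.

0.894

h² = (-0.29)² + (-0.90)² = 0.0841 + 0.8100 = 0.8941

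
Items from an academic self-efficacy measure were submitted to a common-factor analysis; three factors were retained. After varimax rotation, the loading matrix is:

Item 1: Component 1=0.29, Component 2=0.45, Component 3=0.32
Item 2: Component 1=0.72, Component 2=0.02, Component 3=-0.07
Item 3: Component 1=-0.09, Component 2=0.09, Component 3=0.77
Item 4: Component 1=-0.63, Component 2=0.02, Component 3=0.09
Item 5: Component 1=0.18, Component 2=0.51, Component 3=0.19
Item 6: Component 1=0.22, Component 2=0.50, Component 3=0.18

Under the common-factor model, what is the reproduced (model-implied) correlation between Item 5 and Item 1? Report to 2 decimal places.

0.34

r̂ = Σ λ_i·λ_j across factors = (0.18)(0.29) + (0.51)(0.45) + (0.19)(0.32)
  = +0.0522 +0.2295 +0.0608 = 0.3425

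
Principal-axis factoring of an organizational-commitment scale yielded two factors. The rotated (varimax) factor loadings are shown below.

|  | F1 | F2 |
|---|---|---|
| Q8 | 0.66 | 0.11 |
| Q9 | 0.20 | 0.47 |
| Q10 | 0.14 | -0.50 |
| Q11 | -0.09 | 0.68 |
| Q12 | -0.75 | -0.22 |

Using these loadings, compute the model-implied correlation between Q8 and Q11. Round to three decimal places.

r̂ = Σ λ_i·λ_j across factors = (0.66)(-0.09) + (0.11)(0.68)
  = -0.0594 +0.0748 = 0.0154

0.015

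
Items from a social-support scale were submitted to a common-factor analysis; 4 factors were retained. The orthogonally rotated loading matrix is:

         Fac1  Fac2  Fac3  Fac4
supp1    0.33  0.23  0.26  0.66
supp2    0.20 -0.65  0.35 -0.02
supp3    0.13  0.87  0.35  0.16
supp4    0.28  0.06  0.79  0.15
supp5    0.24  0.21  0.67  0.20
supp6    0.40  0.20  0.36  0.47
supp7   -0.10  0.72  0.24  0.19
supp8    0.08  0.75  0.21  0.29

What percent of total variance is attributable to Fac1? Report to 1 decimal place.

SS loadings for Fac1 = 0.33² + 0.20² + 0.13² + 0.28² + 0.24² + 0.40² + (-0.10)² + 0.08² = 0.4782
With 8 standardized items, total variance = 8. Proportion = 0.4782/8 = 0.0598 → 5.98%.

6.0%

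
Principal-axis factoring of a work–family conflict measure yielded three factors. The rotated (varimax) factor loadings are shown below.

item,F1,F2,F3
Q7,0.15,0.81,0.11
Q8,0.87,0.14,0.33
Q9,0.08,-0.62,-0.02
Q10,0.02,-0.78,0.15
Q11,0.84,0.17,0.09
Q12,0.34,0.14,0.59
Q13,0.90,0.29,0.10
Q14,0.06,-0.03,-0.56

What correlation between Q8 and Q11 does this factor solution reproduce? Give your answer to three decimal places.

r̂ = Σ λ_i·λ_j across factors = (0.87)(0.84) + (0.14)(0.17) + (0.33)(0.09)
  = +0.7308 +0.0238 +0.0297 = 0.7843

0.784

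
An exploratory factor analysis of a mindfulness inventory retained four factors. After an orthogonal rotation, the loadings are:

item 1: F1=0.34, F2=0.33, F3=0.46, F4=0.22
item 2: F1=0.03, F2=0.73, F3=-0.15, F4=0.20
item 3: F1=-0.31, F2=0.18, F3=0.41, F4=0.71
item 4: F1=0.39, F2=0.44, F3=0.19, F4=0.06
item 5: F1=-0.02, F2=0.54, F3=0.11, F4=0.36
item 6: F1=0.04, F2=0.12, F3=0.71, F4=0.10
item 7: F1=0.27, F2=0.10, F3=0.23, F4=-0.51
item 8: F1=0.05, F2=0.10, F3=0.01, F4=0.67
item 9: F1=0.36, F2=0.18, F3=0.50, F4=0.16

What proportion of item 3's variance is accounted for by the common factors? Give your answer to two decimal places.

h² = (-0.31)² + 0.18² + 0.41² + 0.71² = 0.0961 + 0.0324 + 0.1681 + 0.5041 = 0.8007

0.80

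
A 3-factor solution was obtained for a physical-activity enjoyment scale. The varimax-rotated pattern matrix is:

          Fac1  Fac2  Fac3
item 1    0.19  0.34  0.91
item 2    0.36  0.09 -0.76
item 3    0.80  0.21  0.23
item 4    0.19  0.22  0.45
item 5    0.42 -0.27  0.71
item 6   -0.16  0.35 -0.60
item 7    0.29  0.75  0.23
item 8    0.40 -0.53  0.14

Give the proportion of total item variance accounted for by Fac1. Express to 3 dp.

SS loadings for Fac1 = 0.19² + 0.36² + 0.80² + 0.19² + 0.42² + (-0.16)² + 0.29² + 0.40² = 1.2879
Proportion of variance = 1.2879 / 8 = 0.1610.

0.161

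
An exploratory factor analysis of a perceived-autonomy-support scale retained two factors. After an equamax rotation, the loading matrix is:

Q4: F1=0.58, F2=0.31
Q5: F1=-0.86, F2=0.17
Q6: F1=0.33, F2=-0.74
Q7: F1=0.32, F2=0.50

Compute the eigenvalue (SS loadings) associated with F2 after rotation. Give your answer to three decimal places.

SS loadings for F2 = 0.31² + 0.17² + (-0.74)² + 0.50² = 0.0961 + 0.0289 + 0.5476 + 0.2500 = 0.9226

0.923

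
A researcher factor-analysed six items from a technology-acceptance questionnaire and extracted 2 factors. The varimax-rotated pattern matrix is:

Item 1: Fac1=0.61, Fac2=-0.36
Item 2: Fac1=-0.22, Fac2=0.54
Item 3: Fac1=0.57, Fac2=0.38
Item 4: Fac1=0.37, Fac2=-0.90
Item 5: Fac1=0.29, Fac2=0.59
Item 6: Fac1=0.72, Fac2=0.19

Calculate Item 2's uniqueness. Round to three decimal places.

0.660

h² = (-0.22)² + 0.54² = 0.0484 + 0.2916 = 0.3400
Uniqueness u² = 1 − h² = 1 − 0.3400 = 0.6600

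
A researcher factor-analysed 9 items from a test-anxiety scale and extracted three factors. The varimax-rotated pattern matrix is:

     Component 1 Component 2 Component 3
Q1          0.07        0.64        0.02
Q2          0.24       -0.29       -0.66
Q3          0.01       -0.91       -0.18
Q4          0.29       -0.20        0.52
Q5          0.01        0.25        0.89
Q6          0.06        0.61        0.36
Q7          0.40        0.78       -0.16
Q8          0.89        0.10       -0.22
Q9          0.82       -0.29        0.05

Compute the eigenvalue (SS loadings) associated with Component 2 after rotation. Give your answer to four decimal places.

SS loadings for Component 2 = 0.64² + (-0.29)² + (-0.91)² + (-0.20)² + 0.25² + 0.61² + 0.78² + 0.10² + (-0.29)² = 0.4096 + 0.0841 + 0.8281 + 0.0400 + 0.0625 + 0.3721 + 0.6084 + 0.0100 + 0.0841 = 2.4989

2.4989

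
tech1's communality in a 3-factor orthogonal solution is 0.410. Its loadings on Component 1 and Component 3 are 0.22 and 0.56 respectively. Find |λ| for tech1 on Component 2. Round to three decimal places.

0.219

Under orthogonal rotation h² = Σλ², so λ_Component 2² = h² − (0.3620) = 0.410 − 0.3620 = 0.0480.
|λ| = √0.0480 = 0.2191.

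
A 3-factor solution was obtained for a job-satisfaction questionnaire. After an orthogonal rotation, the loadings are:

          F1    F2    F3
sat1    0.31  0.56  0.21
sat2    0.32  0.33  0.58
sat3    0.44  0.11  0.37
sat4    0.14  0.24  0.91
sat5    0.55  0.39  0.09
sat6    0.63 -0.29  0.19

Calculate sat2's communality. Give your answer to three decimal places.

h² = 0.32² + 0.33² + 0.58² = 0.1024 + 0.1089 + 0.3364 = 0.5477

0.548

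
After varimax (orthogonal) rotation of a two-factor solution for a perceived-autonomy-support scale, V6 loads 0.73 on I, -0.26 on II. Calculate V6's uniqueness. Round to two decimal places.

h² = 0.73² + (-0.26)² = 0.5329 + 0.0676 = 0.6005
Uniqueness u² = 1 − h² = 1 − 0.6005 = 0.3995

0.40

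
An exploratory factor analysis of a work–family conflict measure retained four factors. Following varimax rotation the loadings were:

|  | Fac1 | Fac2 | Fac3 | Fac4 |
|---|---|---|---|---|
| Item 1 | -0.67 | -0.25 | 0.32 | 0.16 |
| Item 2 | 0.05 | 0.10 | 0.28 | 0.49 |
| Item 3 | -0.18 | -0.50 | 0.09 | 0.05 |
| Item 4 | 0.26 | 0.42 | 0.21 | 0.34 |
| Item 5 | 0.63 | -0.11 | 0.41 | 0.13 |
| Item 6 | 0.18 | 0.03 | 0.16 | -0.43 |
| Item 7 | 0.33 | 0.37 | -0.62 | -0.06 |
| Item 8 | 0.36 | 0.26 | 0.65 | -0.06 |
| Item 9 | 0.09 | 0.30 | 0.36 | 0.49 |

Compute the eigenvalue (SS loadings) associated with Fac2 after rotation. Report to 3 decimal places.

0.806

SS loadings for Fac2 = (-0.25)² + 0.10² + (-0.50)² + 0.42² + (-0.11)² + 0.03² + 0.37² + 0.26² + 0.30² = 0.0625 + 0.0100 + 0.2500 + 0.1764 + 0.0121 + 0.0009 + 0.1369 + 0.0676 + 0.0900 = 0.8064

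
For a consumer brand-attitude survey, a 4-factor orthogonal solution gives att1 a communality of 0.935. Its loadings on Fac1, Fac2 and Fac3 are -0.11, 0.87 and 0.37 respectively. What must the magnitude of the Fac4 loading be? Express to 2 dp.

0.17

Under orthogonal rotation h² = Σλ², so λ_Fac4² = h² − (0.9059) = 0.935 − 0.9059 = 0.0291.
|λ| = √0.0291 = 0.1706.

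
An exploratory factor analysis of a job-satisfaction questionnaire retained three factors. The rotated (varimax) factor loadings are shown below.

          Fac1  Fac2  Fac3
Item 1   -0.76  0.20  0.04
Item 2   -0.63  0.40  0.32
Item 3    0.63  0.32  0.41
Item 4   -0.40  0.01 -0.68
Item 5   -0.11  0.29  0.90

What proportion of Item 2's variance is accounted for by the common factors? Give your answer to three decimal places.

h² = (-0.63)² + 0.40² + 0.32² = 0.3969 + 0.1600 + 0.1024 = 0.6593

0.659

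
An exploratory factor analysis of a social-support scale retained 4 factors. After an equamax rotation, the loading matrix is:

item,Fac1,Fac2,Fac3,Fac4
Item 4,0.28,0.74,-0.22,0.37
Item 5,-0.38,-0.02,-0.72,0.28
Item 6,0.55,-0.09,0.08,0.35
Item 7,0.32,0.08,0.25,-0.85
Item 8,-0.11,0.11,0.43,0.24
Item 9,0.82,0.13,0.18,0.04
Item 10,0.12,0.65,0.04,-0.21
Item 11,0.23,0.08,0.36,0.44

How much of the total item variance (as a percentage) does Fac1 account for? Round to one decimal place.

SS loadings for Fac1 = 0.28² + (-0.38)² + 0.55² + 0.32² + (-0.11)² + 0.82² + 0.12² + 0.23² = 1.3795
With 8 standardized items, total variance = 8. Proportion = 1.3795/8 = 0.1724 → 17.24%.

17.2%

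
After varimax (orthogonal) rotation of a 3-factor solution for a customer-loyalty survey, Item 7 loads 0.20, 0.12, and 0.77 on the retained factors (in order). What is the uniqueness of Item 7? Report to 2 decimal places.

0.35

h² = 0.20² + 0.12² + 0.77² = 0.0400 + 0.0144 + 0.5929 = 0.6473
Uniqueness u² = 1 − h² = 1 − 0.6473 = 0.3527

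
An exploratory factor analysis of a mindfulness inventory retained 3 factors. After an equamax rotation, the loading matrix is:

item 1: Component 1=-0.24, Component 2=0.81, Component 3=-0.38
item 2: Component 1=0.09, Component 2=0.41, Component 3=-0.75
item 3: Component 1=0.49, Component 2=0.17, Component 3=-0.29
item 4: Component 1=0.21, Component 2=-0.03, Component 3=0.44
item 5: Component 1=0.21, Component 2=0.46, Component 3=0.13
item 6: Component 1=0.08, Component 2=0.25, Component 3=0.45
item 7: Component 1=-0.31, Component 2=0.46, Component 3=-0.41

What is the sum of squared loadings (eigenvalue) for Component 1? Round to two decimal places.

SS loadings for Component 1 = (-0.24)² + 0.09² + 0.49² + 0.21² + 0.21² + 0.08² + (-0.31)² = 0.0576 + 0.0081 + 0.2401 + 0.0441 + 0.0441 + 0.0064 + 0.0961 = 0.4965

0.50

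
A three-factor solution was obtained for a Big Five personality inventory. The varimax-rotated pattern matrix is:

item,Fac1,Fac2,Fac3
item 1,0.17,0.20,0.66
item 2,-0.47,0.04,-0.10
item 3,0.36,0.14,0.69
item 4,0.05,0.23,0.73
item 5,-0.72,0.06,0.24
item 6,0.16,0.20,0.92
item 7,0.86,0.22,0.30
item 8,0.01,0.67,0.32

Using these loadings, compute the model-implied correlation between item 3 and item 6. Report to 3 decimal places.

0.720

r̂ = Σ λ_i·λ_j across factors = (0.36)(0.16) + (0.14)(0.20) + (0.69)(0.92)
  = +0.0576 +0.0280 +0.6348 = 0.7204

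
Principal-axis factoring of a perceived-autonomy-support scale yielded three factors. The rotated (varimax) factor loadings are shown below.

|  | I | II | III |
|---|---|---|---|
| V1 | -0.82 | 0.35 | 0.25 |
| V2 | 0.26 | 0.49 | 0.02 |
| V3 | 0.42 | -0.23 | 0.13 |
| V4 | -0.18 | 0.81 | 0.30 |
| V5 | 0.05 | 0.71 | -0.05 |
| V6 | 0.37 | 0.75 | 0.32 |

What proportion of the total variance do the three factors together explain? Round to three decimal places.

0.584

SS loadings by factor: 1.0882, 2.1382, 0.2747; total = 3.5011.
Total variance with 6 standardized items is 6, so the solution explains 3.5011/6 = 0.5835.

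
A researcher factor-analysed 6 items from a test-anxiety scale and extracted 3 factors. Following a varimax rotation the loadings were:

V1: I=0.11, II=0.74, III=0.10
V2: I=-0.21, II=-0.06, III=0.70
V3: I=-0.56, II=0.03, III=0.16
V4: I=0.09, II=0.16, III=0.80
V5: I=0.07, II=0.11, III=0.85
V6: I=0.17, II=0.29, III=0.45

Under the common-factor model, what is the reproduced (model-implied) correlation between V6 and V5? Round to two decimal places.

0.43

r̂ = Σ λ_i·λ_j across factors = (0.17)(0.07) + (0.29)(0.11) + (0.45)(0.85)
  = +0.0119 +0.0319 +0.3825 = 0.4263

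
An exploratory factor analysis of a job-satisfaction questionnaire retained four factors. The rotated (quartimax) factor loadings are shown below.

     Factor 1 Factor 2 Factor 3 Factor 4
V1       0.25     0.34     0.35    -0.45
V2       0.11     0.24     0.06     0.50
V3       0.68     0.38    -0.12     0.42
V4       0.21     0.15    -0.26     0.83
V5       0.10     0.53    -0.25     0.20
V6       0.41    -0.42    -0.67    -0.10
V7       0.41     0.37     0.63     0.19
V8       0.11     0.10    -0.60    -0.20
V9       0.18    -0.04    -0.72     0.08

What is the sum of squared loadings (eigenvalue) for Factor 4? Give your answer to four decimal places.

1.4503

SS loadings for Factor 4 = (-0.45)² + 0.50² + 0.42² + 0.83² + 0.20² + (-0.10)² + 0.19² + (-0.20)² + 0.08² = 0.2025 + 0.2500 + 0.1764 + 0.6889 + 0.0400 + 0.0100 + 0.0361 + 0.0400 + 0.0064 = 1.4503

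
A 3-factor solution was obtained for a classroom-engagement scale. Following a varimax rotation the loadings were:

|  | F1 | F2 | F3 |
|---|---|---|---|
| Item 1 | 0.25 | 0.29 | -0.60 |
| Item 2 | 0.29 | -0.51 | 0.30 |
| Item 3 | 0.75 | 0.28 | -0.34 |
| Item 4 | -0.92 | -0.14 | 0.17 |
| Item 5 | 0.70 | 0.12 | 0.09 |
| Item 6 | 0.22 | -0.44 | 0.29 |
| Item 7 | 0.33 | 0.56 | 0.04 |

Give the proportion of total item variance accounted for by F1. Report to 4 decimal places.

SS loadings for F1 = 0.25² + 0.29² + 0.75² + (-0.92)² + 0.70² + 0.22² + 0.33² = 2.2028
Proportion of variance = 2.2028 / 7 = 0.3147.

0.3147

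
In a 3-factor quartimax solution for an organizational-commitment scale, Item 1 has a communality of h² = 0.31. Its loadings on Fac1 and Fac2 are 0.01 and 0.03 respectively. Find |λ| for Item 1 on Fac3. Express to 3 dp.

Under orthogonal rotation h² = Σλ², so λ_Fac3² = h² − (0.0010) = 0.31 − 0.0010 = 0.3090.
|λ| = √0.3090 = 0.5559.

0.556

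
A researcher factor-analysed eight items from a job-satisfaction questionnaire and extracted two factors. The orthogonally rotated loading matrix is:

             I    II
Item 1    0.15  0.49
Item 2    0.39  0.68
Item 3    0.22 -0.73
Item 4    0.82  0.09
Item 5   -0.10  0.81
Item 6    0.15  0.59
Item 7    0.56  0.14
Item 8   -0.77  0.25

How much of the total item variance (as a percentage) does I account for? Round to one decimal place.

22.9%

SS loadings for I = 0.15² + 0.39² + 0.22² + 0.82² + (-0.10)² + 0.15² + 0.56² + (-0.77)² = 1.8344
With 8 standardized items, total variance = 8. Proportion = 1.8344/8 = 0.2293 → 22.93%.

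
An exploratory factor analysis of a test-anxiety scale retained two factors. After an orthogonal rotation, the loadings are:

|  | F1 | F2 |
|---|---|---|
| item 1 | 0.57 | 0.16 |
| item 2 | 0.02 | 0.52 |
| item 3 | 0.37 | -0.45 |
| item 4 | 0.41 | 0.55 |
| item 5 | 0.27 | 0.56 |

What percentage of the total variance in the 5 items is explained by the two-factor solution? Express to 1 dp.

Communalities: 0.3505, 0.2708, 0.3394, 0.4706, 0.3865; Σh² = 1.8178.
Total variance with 5 standardized items is 5, so the solution explains 1.8178/5 = 0.3636 = 36.36%.

36.4%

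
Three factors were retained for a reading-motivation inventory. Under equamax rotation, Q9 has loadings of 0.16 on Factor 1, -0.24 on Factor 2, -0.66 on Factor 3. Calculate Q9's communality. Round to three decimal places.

h² = 0.16² + (-0.24)² + (-0.66)² = 0.0256 + 0.0576 + 0.4356 = 0.5188

0.519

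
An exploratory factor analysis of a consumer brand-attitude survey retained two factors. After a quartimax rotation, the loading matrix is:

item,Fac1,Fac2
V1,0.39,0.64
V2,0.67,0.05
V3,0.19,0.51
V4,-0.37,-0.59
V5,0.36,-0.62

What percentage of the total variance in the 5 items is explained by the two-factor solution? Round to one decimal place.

SS loadings by factor: 0.9036, 1.4047; total = 2.3083.
Total variance with 5 standardized items is 5, so the solution explains 2.3083/5 = 0.4617 = 46.17%.

46.2%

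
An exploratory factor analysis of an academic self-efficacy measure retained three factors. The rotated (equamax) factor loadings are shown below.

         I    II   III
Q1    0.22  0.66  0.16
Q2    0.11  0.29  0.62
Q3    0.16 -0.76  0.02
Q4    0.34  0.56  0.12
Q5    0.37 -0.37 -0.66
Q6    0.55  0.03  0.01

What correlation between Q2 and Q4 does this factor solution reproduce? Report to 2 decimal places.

0.27

r̂ = Σ λ_i·λ_j across factors = (0.11)(0.34) + (0.29)(0.56) + (0.62)(0.12)
  = +0.0374 +0.1624 +0.0744 = 0.2742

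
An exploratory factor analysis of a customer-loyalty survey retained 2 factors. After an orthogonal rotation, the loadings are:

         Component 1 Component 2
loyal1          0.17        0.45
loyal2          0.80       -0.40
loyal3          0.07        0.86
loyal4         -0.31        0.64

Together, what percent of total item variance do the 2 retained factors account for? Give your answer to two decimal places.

SS loadings by factor: 0.7699, 1.5117; total = 2.2816.
Total variance with 4 standardized items is 4, so the solution explains 2.2816/4 = 0.5704 = 57.04%.

57.04%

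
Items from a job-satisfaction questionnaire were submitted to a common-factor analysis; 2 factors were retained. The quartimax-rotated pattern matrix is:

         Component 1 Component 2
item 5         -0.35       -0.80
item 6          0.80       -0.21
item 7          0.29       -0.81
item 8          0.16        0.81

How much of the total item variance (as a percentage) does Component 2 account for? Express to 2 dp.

SS loadings for Component 2 = (-0.80)² + (-0.21)² + (-0.81)² + 0.81² = 1.9963
With 4 standardized items, total variance = 4. Proportion = 1.9963/4 = 0.4991 → 49.91%.

49.91%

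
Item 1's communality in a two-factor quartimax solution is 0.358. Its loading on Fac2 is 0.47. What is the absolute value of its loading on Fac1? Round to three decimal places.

0.370

Under orthogonal rotation h² = Σλ², so λ_Fac1² = h² − (0.2209) = 0.358 − 0.2209 = 0.1371.
|λ| = √0.1371 = 0.3703.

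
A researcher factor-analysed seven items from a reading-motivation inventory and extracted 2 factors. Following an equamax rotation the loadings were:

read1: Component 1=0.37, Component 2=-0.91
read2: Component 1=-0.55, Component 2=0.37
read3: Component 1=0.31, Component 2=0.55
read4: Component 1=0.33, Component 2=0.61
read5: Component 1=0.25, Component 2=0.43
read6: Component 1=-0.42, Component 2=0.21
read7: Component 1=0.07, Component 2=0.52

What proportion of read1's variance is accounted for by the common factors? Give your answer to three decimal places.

h² = 0.37² + (-0.91)² = 0.1369 + 0.8281 = 0.9650

0.965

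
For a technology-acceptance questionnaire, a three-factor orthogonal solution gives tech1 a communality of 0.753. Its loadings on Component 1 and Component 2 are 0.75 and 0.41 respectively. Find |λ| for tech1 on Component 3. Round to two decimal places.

Under orthogonal rotation h² = Σλ², so λ_Component 3² = h² − (0.7306) = 0.753 − 0.7306 = 0.0224.
|λ| = √0.0224 = 0.1497.

0.15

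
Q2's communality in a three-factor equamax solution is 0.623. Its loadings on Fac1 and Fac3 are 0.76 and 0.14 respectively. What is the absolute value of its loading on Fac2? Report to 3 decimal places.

0.161

Under orthogonal rotation h² = Σλ², so λ_Fac2² = h² − (0.5972) = 0.623 − 0.5972 = 0.0258.
|λ| = √0.0258 = 0.1606.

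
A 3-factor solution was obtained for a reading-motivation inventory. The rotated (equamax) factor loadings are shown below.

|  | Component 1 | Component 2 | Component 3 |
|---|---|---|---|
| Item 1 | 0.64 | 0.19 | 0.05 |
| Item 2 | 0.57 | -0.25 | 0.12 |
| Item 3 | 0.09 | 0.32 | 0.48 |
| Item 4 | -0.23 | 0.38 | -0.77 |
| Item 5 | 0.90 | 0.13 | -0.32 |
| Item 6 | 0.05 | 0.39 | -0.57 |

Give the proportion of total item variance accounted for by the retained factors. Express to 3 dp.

0.565

Communalities: 0.4482, 0.4018, 0.3409, 0.7902, 0.9293, 0.4795; Σh² = 3.3899.
Total variance with 6 standardized items is 6, so the solution explains 3.3899/6 = 0.5650.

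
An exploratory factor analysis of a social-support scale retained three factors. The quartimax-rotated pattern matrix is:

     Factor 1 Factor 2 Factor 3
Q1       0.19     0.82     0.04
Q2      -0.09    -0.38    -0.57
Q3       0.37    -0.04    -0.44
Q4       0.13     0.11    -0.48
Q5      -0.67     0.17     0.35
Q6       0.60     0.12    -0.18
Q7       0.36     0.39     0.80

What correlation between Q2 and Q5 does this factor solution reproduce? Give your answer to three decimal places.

-0.204

r̂ = Σ λ_i·λ_j across factors = (-0.09)(-0.67) + (-0.38)(0.17) + (-0.57)(0.35)
  = +0.0603 -0.0646 -0.1995 = -0.2038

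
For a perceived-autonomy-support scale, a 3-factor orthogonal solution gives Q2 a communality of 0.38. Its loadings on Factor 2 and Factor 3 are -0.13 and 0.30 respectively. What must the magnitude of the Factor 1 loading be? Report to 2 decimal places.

Under orthogonal rotation h² = Σλ², so λ_Factor 1² = h² − (0.1069) = 0.38 − 0.1069 = 0.2731.
|λ| = √0.2731 = 0.5226.

0.52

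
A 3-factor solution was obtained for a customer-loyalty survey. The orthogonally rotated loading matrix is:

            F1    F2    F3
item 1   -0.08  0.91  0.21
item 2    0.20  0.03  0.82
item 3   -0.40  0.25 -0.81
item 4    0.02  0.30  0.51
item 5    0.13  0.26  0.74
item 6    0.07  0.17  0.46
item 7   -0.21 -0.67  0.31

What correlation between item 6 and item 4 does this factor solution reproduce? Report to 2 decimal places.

0.29

r̂ = Σ λ_i·λ_j across factors = (0.07)(0.02) + (0.17)(0.30) + (0.46)(0.51)
  = +0.0014 +0.0510 +0.2346 = 0.2870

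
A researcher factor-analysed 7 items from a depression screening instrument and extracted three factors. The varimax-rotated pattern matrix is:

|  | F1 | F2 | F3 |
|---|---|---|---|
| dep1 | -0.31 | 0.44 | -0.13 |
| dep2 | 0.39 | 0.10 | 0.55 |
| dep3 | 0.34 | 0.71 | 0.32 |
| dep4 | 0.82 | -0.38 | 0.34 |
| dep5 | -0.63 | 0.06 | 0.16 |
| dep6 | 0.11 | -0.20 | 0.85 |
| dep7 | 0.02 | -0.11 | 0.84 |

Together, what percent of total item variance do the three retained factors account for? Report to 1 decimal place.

62.1%

SS loadings by factor: 1.4456, 0.9078, 1.9911; total = 4.3445.
Total variance with 7 standardized items is 7, so the solution explains 4.3445/7 = 0.6206 = 62.06%.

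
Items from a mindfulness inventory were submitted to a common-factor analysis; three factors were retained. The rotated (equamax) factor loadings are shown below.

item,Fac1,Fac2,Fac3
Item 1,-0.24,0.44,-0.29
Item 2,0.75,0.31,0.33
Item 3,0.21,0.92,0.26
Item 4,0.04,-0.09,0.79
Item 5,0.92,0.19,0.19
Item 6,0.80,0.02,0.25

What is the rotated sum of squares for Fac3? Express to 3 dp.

SS loadings for Fac3 = (-0.29)² + 0.33² + 0.26² + 0.79² + 0.19² + 0.25² = 0.0841 + 0.1089 + 0.0676 + 0.6241 + 0.0361 + 0.0625 = 0.9833

0.983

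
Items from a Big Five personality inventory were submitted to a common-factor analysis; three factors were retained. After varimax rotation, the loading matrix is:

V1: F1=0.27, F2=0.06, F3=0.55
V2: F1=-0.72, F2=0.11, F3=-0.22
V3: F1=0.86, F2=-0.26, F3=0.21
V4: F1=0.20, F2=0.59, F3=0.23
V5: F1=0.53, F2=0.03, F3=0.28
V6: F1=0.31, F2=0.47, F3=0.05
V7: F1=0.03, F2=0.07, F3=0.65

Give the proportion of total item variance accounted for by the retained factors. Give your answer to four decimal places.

Communalities: 0.3790, 0.5789, 0.8513, 0.4410, 0.3602, 0.3195, 0.4283; Σh² = 3.3582.
Total variance with 7 standardized items is 7, so the solution explains 3.3582/7 = 0.4797.

0.4797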